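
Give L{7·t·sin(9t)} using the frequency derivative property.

L{sin(9t)} = 9/(s² + 81). By L{t·f(t)} = -F'(s): -d/ds[9/(s² + 81)] = -(9)·(-2s)/(s² + 81)² = 18s/(s² + 81)². Then L{7·t·sin(9t)} = 7·18s/(s² + 81)² = 126s/(s² + 81)²

Final answer: 126s/(s² + 81)²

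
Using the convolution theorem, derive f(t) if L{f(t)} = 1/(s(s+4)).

1/(s(s+4)) = (1/s)·(1/(s+4)) = L{1}·L{e^(-4t)}. By convolution, f(t) = 1*e^(-4t) = ∫₀ᵗ 1·e^(-4τ) dτ = (1 - e^(-4t))/4

Final answer: (1 - e^(-4t))/4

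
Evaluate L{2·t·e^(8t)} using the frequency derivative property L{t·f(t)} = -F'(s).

L{e^(8t)} = 1/(s-8). By frequency derivative: L{t·e^(8t)} = -d/ds[1/(s-8)] = -(-1)/(s-8)² = 1/(s-8)². Then L{2·t·e^(8t)} = 2·1/(s-8)² = 2/(s-8)²

Final answer: 2/(s-8)²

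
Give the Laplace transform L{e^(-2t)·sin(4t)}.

L{e^(at)·sin(ωt)} = ω/((s-a)² + ω²), so L{e^(-2t)·sin(4t)} = 4/((s+2)² + 16)

Final answer: 4/((s+2)² + 16)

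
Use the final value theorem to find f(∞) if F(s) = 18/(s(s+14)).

f(∞) = lim_{s→0} s·18/(s(s+14)) = lim_{s→0} 18/(s+14) = 18/14 = 9/7

Final answer: 9/7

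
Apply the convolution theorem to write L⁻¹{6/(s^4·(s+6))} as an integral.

6/(s^4·(s+6)) = (6/s^4)·(1/(s+6)) = L{t^3}·L{e^(-6t)}. So f(t) = t^3*e^(-6t) = ∫₀ᵗ τ^3·e^(-6(t-τ)) dτ

Final answer: ∫₀ᵗ τ^3·e^(-6(t-τ)) dτ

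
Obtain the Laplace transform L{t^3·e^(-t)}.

L{t^n·e^(at)} = n!/(s-a)^(n+1), so L{t^3·e^(-t)} = 6/(s+1)^4

Final answer: 6/(s+1)^4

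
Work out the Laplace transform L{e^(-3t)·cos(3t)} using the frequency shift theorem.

Frequency shift: L{e^(at)f(t)} = F(s-a). L{e^(-3t)·cos(3t)} = (s+3)/((s+3)² + 9)

Final answer: (s+3)/((s+3)² + 9)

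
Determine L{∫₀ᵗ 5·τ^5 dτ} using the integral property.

L{∫₀ᵗ f(τ)dτ} = F(s)/s with f(t) = 5t^5. F(s) = 600/s^6, so L{∫₀ᵗ 5·τ^5 dτ} = (600/s^6)/s = 600/s^7. (Check: ∫₀ᵗ 5·τ^5 dτ = 5t^6/6.)

Final answer: 600/s^7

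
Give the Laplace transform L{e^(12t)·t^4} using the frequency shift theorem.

L{e^(at)·t^n} = n!/(s-a)^(n+1), so L{e^(12t)·t^4} = 24/(s-12)^5

Final answer: 24/(s-12)^5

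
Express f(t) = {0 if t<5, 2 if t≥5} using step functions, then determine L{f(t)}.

f(t) = 2·u(t-5). L{u(t-5)} = e^(-5s)/s, so L{f(t)} = 2·e^(-5s)/s

Final answer: 2·e^(-5s)/s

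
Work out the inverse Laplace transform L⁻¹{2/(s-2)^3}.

L⁻¹{n!/(s-a)^(n+1)} = t^n·e^(at), so L⁻¹{2/(s-2)^3} = t^2·e^(2t)

Final answer: t^2·e^(2t)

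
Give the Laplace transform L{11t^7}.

L{11t^7} = 11 · L{t^7} = 11 · 5040/s^8 = 55440/s^8

Final answer: 55440/s^8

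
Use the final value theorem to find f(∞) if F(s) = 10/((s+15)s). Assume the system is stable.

f(∞) = lim_{s→0} sF(s) = lim_{s→0} 10/(s+15) = 2/3

Final answer: 2/3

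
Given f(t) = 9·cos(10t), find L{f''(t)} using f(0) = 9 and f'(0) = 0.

F(s) = 9s/(s² + 100). L{f''(t)} = s²F(s) - sf(0) - f'(0) = 9s³/(s² + 100) - 9s = (9s³ - 9s(s² + 100))/(s² + 100) = -900s/(s² + 100)

Final answer: -900s/(s² + 100)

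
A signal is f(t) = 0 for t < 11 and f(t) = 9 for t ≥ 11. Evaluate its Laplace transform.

f(t) = 9·u(t-11). L{u(t-11)} = e^(-11s)/s, so L{f(t)} = 9·e^(-11s)/s

Final answer: 9·e^(-11s)/s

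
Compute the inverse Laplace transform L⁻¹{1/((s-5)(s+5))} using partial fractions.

Decompose: A/(s-5) + B/(s+5). A = 1/10, B = -1/10. f(t) = (e^(5t) - e^(-5t))/10

Final answer: (e^(5t) - e^(-5t))/10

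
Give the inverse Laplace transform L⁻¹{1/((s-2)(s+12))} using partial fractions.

Decompose: A/(s-2) + B/(s+12). A = 1/14, B = -1/14. f(t) = (e^(2t) - e^(-12t))/14

Final answer: (e^(2t) - e^(-12t))/14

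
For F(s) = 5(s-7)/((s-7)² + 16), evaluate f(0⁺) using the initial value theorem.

f(0⁺) = lim_{s→∞} sF(s) = lim_{s→∞} 5s(s-7)/((s-7)² + 16) = 5

Final answer: 5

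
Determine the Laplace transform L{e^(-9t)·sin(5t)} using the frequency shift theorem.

Frequency shift: L{e^(at)f(t)} = F(s-a). L{e^(-9t)·sin(5t)} = 5/((s+9)² + 25)

Final answer: 5/((s+9)² + 25)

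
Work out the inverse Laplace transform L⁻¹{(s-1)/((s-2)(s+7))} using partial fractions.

Using partial fractions, f(t) = (e^(2t) + 8e^(-7t))/9

Final answer: (e^(2t) + 8e^(-7t))/9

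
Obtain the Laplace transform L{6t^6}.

L{6t^6} = 6 · L{t^6} = 6 · 720/s^7 = 4320/s^7

Final answer: 4320/s^7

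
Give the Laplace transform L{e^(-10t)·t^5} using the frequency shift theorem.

L{e^(at)·t^n} = n!/(s-a)^(n+1), so L{e^(-10t)·t^5} = 120/(s+10)^6

Final answer: 120/(s+10)^6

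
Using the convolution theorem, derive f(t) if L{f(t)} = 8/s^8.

8/s^8 = (8/s)·(1/s^7) = L{8}·L{t^6/720}. By convolution, f(t) = 8*t^6/720 = ∫₀ᵗ 8·τ^6/720 dτ = 8·t^7/5040

Final answer: 8·t^7/5040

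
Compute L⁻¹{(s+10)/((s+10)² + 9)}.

Using frequency shift: L⁻¹{(s-a)/((s-a)² + b²)} = e^(at)cos(bt). Here a=-10, b=3

Final answer: e^(-10t)·cos(3t)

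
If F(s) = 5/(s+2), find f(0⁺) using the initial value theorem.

f(0⁺) = lim_{s→∞} s·5/(s+2) = lim_{s→∞} 5s/(s+2) = 5

Final answer: 5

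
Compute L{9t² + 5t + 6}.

L{9t² + 5t + 6} = 9·2/s³ + 5/s² + 6/s = 18/s³ + 5/s² + 6/s

Final answer: 18/s³ + 5/s² + 6/s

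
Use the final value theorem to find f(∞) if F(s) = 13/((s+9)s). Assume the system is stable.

f(∞) = lim_{s→0} sF(s) = lim_{s→0} 13/(s+9) = 13/9

Final answer: 13/9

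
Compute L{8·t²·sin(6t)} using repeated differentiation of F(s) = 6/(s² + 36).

F(s) = 6/(s² + 36). F'(s) = -12s/(s² + 36)². F''(s) = -12(36 - 3s²)/(s² + 36)³ = (36s² - 432)/(s² + 36)³. So L{t²·sin(6t)} = (-1)² F''(s) = (36s² - 432)/(s² + 36)³. Then L{8·t²·sin(6t)} = 8·(36s² - 432)/(s² + 36)³ = (288s² - 3456)/(s² + 36)³

Final answer: (288s² - 3456)/(s² + 36)³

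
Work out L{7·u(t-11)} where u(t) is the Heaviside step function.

L{u(t-a)} = e^(-as)/s. Here a=11, so L{u(t-11)} = e^(-11s)/s, and L{7·u(t-11)} = 7·e^(-11s)/s

Final answer: 7·e^(-11s)/s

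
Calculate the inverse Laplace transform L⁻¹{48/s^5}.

L⁻¹{n!/s^(n+1)} = t^n with n=4. So L⁻¹{24/s^5} = t^4, and L⁻¹{48/s^5} = (48/24)·t^4 = 2·t^4

Final answer: 2·t^4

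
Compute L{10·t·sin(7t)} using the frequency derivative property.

L{sin(7t)} = 7/(s² + 49). By L{t·f(t)} = -F'(s): -d/ds[7/(s² + 49)] = -(7)·(-2s)/(s² + 49)² = 14s/(s² + 49)². Then L{10·t·sin(7t)} = 10·14s/(s² + 49)² = 140s/(s² + 49)²

Final answer: 140s/(s² + 49)²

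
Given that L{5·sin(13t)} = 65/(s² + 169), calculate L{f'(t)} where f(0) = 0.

L{f'(t)} = s·F(s) - f(0) = s·65/(s² + 169) - 0 = 65s/(s² + 169)

Final answer: 65s/(s² + 169)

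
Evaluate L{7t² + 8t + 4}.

L{7t² + 8t + 4} = 7·2/s³ + 8/s² + 4/s = 14/s³ + 8/s² + 4/s

Final answer: 14/s³ + 8/s² + 4/s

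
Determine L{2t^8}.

L{t^n} = n!/s^(n+1). So L{2t^8} = 2·8!/s^9 = 80640/s^9

Final answer: 80640/s^9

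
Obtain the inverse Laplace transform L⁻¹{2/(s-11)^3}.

L⁻¹{n!/(s-a)^(n+1)} = t^n·e^(at), so L⁻¹{2/(s-11)^3} = t^2·e^(11t)

Final answer: t^2·e^(11t)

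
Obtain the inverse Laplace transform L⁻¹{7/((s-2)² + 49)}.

Using frequency shift, L⁻¹{7/((s-2)² + 49)} = e^(2t)·sin(7t)

Final answer: e^(2t)·sin(7t)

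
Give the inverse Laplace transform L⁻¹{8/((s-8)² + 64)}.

Using frequency shift, L⁻¹{8/((s-8)² + 64)} = e^(8t)·sin(8t)

Final answer: e^(8t)·sin(8t)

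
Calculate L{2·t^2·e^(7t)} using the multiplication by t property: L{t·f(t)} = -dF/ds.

Using L{t^n·e^(at)} = n!/(s-a)^(n+1), L{t^2·e^(7t)} = 2/(s-7)^3, so L{2·t^2·e^(7t)} = 2·2/(s-7)^3 = 4/(s-7)^3

Final answer: 4/(s-7)^3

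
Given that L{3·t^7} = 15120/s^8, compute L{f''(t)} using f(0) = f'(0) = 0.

L{f''(t)} = s²F(s) - sf(0) - f'(0) = s²·15120/s^8 - 0 - 0 = 15120/s^6

Final answer: 15120/s^6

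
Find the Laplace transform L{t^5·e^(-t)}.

L{t^n·e^(at)} = n!/(s-a)^(n+1), so L{t^5·e^(-t)} = 120/(s+1)^6

Final answer: 120/(s+1)^6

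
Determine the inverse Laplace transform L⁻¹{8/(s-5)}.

L⁻¹{1/(s-a)} = e^(at), so L⁻¹{1/(s-5)} = e^(5t), and L⁻¹{8/(s-5)} = 8·e^(5t)

Final answer: 8·e^(5t)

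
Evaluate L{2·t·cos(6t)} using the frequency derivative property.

L{cos(6t)} = s/(s² + 36). Derivative: d/ds[s/(s² + 36)] = [(s² + 36) - s·2s]/(s² + 36)² = (36 - s²)/(s² + 36)². So L{t·cos(6t)} = -F'(s) = (s² - 36)/(s² + 36)². Then L{2·t·cos(6t)} = 2·(s² - 36)/(s² + 36)²

Final answer: 2·(s² - 36)/(s² + 36)²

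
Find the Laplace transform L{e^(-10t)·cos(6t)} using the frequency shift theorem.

Frequency shift: L{e^(at)f(t)} = F(s-a). L{e^(-10t)·cos(6t)} = (s+10)/((s+10)² + 36)

Final answer: (s+10)/((s+10)² + 36)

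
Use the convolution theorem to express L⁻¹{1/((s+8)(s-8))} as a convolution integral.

1/((s+8)(s-8)) = (1/(s+8))·(1/(s-8)) = L{e^(-8t)}·L{e^(8t)}. So f(t) = e^(-8t)*e^(8t) = ∫₀ᵗ e^(-8τ)·e^(8(t-τ)) dτ

Final answer: ∫₀ᵗ e^(-8τ)·e^(8(t-τ)) dτ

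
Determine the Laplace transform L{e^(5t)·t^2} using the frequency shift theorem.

L{e^(at)·t^n} = n!/(s-a)^(n+1), so L{e^(5t)·t^2} = 2/(s-5)^3

Final answer: 2/(s-5)^3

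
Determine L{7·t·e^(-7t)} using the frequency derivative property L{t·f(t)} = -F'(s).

L{e^(-7t)} = 1/(s+7). By frequency derivative: L{t·e^(-7t)} = -d/ds[1/(s+7)] = -(-1)/(s+7)² = 1/(s+7)². Then L{7·t·e^(-7t)} = 7·1/(s+7)² = 7/(s+7)²

Final answer: 7/(s+7)²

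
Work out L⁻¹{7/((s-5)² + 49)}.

Form: b/((s-a)² + b²) → e^(at)sin(bt). With a=5, b=7

Final answer: e^(5t)·sin(7t)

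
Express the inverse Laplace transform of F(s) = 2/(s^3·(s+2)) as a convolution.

2/(s^3·(s+2)) = (2/s^3)·(1/(s+2)) = L{t^2}·L{e^(-2t)}. So f(t) = t^2*e^(-2t) = ∫₀ᵗ τ^2·e^(-2(t-τ)) dτ

Final answer: ∫₀ᵗ τ^2·e^(-2(t-τ)) dτ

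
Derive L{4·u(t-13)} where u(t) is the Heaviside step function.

L{u(t-a)} = e^(-as)/s. Here a=13, so L{u(t-13)} = e^(-13s)/s, and L{4·u(t-13)} = 4·e^(-13s)/s

Final answer: 4·e^(-13s)/s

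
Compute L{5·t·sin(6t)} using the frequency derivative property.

L{sin(6t)} = 6/(s² + 36). By L{t·f(t)} = -F'(s): -d/ds[6/(s² + 36)] = -(6)·(-2s)/(s² + 36)² = 12s/(s² + 36)². Then L{5·t·sin(6t)} = 5·12s/(s² + 36)² = 60s/(s² + 36)²

Final answer: 60s/(s² + 36)²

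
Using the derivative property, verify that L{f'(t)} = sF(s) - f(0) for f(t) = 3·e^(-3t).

f'(t) = -9e^(-3t). Direct: L{f'(t)} = -9/(s+3). Property: s·3/(s+3) - 3 = (3s - 3(s+3))/(s+3) = -9/(s+3). ✓

Final answer: -9/(s+3)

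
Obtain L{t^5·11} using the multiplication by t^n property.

L{11} = 11/s. d^1/ds^1[1/s] = -1/s². d^2/ds^2[1/s] = 2/s^3. d^3/ds^3[1/s] = -6/s^4. d^4/ds^4[1/s] = 24/s^5. d^5/ds^5[1/s] = -120/s^6. So L{t^5} = (-1)^{5}·-120/s^6 = 120/s^6. Then L{t^5·11} = 11·120/s^6 = 1320/s^6

Final answer: 1320/s^6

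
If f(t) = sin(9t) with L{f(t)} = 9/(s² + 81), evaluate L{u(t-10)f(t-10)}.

Time shift theorem: L{u(t-a)f(t-a)} = e^(-as)F(s). Here a=10, F(s) = 9/(s² + 81), so L{u(t-10)f(t-10)} = e^(-10s)·9/(s² + 81)

Final answer: e^(-10s)·9/(s² + 81)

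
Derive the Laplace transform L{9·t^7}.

L{t^n} = n!/s^(n+1), so L{t^7} = 5040/s^8. Then L{9·t^7} = 9·5040/s^8 = 45360/s^8

Final answer: 45360/s^8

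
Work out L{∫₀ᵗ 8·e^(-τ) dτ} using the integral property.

L{∫₀ᵗ f(τ)dτ} = F(s)/s with F(s) = 8/(s+1), so L{∫₀ᵗ 8·e^(-τ) dτ} = 8/(s(s+1))

Final answer: 8/(s(s+1))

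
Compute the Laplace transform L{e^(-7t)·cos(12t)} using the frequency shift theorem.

Frequency shift: L{e^(at)f(t)} = F(s-a). L{e^(-7t)·cos(12t)} = (s+7)/((s+7)² + 144)

Final answer: (s+7)/((s+7)² + 144)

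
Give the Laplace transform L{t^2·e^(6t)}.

L{t^n·e^(at)} = n!/(s-a)^(n+1), so L{t^2·e^(6t)} = 2/(s-6)^3

Final answer: 2/(s-6)^3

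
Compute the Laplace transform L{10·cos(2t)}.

L{cos(ωt)} = s/(s² + ω²), so L{cos(2t)} = s/(s² + 4). Then L{10·cos(2t)} = 10·s/(s² + 4) = 10s/(s² + 4)

Final answer: 10s/(s² + 4)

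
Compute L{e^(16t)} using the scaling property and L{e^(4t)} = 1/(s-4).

Using L{f(at)} = (1/a)F(s/a) with a=4 and f(t) = e^(4t): L{e^(16t)} = (1/4) · 1/((s/4)-4) = (1/4) · 4/(s-16) = 1/(s-16)

Final answer: 1/(s-16)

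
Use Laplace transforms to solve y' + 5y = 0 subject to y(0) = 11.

L{y'} + 5L{y} = 0. sY - 11 + 5Y = 0. Y(s+5) = 11. Y = 11/(s+5)

Final answer: y(t) = 11e^(-5t)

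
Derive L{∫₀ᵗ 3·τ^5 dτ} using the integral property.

L{∫₀ᵗ f(τ)dτ} = F(s)/s with f(t) = 3t^5. F(s) = 360/s^6, so L{∫₀ᵗ 3·τ^5 dτ} = (360/s^6)/s = 360/s^7. (Check: ∫₀ᵗ 3·τ^5 dτ = 3t^6/6.)

Final answer: 360/s^7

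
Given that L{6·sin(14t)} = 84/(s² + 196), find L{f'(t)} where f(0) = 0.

L{f'(t)} = s·F(s) - f(0) = s·84/(s² + 196) - 0 = 84s/(s² + 196)

Final answer: 84s/(s² + 196)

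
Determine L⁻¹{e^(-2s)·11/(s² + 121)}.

L⁻¹{11/(s² + 121)} = sin(11t). By the time shift theorem, L⁻¹{e^(-as)F(s)} = u(t-a)f(t-a) with a=2, so L⁻¹{e^(-2s)·11/(s² + 121)} = u(t-2)·sin(11(t-2))

Final answer: u(t-2)·sin(11(t-2))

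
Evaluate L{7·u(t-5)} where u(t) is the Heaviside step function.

L{u(t-a)} = e^(-as)/s. Here a=5, so L{u(t-5)} = e^(-5s)/s, and L{7·u(t-5)} = 7·e^(-5s)/s

Final answer: 7·e^(-5s)/s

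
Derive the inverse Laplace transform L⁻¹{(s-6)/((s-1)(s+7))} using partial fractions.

Using partial fractions, f(t) = (-5e^t + 13e^(-7t))/8

Final answer: (-5e^t + 13e^(-7t))/8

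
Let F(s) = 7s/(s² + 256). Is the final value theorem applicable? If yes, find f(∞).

The final value theorem requires all poles of sF(s) in the left half-plane. sF(s) = 7s²/(s² + 256) has poles at s = ±16i (imaginary axis). Theorem does NOT apply (oscillatory system).

Final answer: Not applicable (oscillatory)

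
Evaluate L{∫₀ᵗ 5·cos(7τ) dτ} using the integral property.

L{∫₀ᵗ f(τ)dτ} = F(s)/s with F(s) = 5s/(s² + 49), so the result is (5s/(s² + 49))/s = 5/(s² + 49)

Final answer: 5/(s² + 49)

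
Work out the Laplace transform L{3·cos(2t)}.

L{cos(ωt)} = s/(s² + ω²), so L{cos(2t)} = s/(s² + 4). Then L{3·cos(2t)} = 3·s/(s² + 4) = 3s/(s² + 4)

Final answer: 3s/(s² + 4)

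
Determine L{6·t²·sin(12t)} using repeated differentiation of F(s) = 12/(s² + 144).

F(s) = 12/(s² + 144). F'(s) = -24s/(s² + 144)². F''(s) = -24(144 - 3s²)/(s² + 144)³ = (72s² - 3456)/(s² + 144)³. So L{t²·sin(12t)} = (-1)² F''(s) = (72s² - 3456)/(s² + 144)³. Then L{6·t²·sin(12t)} = 6·(72s² - 3456)/(s² + 144)³ = (432s² - 20736)/(s² + 144)³

Final answer: (432s² - 20736)/(s² + 144)³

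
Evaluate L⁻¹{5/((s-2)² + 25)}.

Form: b/((s-a)² + b²) → e^(at)sin(bt). With a=2, b=5

Final answer: e^(2t)·sin(5t)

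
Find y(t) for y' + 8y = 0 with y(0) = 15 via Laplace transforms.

L{y'} + 8L{y} = 0. sY - 15 + 8Y = 0. Y(s+8) = 15. Y = 15/(s+8)

Final answer: y(t) = 15e^(-8t)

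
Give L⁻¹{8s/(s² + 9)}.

This is the form c·s/(s² + a²) with a = 3, c = 8. L⁻¹ = 8·cos(3t)

Final answer: 8·cos(3t)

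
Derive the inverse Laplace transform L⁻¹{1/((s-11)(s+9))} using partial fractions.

Decompose: A/(s-11) + B/(s+9). A = 1/20, B = -1/20. f(t) = (e^(11t) - e^(-9t))/20

Final answer: (e^(11t) - e^(-9t))/20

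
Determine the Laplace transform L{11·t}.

L{t^n} = n!/s^(n+1), so L{t} = 1/s^2. Then L{11·t} = 11·1/s^2 = 11/s^2

Final answer: 11/s^2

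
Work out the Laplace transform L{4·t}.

L{t^n} = n!/s^(n+1), so L{t} = 1/s^2. Then L{4·t} = 4·1/s^2 = 4/s^2

Final answer: 4/s^2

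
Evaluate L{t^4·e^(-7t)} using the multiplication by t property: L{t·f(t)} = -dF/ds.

Using L{t^n·e^(at)} = n!/(s-a)^(n+1), L{t^4·e^(-7t)} = 24/(s+7)^5

Final answer: 24/(s+7)^5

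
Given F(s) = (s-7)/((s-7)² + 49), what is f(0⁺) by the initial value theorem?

f(0⁺) = lim_{s→∞} sF(s) = lim_{s→∞} s(s-7)/((s-7)² + 49) = 1

Final answer: 1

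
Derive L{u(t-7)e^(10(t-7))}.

u(t-a)f(t-a) with f(t)=e^(10t). L{e^(10t)} = 1/(s-10). By time shift: e^(-7s)/(s-10)

Final answer: e^(-7s)/(s-10)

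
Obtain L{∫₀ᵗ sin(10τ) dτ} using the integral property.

L{∫₀ᵗ f(τ)dτ} = F(s)/s with F(s) = 10/(s² + 100), so the result is (10/(s² + 100))/s = 10/(s(s² + 100))

Final answer: 10/(s(s² + 100))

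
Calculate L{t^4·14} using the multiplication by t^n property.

L{14} = 14/s. d^1/ds^1[1/s] = -1/s². d^2/ds^2[1/s] = 2/s^3. d^3/ds^3[1/s] = -6/s^4. d^4/ds^4[1/s] = 24/s^5. So L{t^4} = (-1)^{4}·24/s^5 = 24/s^5. Then L{t^4·14} = 14·24/s^5 = 336/s^5

Final answer: 336/s^5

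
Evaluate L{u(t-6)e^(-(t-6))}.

u(t-a)f(t-a) with f(t)=e^(-t). L{e^(-t)} = 1/(s+1). By time shift: e^(-6s)/(s+1)

Final answer: e^(-6s)/(s+1)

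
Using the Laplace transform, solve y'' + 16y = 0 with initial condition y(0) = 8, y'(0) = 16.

L{y''} + 16L{y} = 0. s²Y - 8s - 16 + 16Y = 0. Y(s² + 16) = 8s + 16. Y = (8s + 16)/(s² + 16). Inverting: y(t) = 8cos(4t) + 4sin(4t)

Final answer: y(t) = 8cos(4t) + 4sin(4t)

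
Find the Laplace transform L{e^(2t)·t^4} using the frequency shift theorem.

L{e^(at)·t^n} = n!/(s-a)^(n+1), so L{e^(2t)·t^4} = 24/(s-2)^5

Final answer: 24/(s-2)^5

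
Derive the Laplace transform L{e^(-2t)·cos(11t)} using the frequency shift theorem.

Frequency shift: L{e^(at)f(t)} = F(s-a). L{e^(-2t)·cos(11t)} = (s+2)/((s+2)² + 121)

Final answer: (s+2)/((s+2)² + 121)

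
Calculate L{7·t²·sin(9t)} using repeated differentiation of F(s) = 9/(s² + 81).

F(s) = 9/(s² + 81). F'(s) = -18s/(s² + 81)². F''(s) = -18(81 - 3s²)/(s² + 81)³ = (54s² - 1458)/(s² + 81)³. So L{t²·sin(9t)} = (-1)² F''(s) = (54s² - 1458)/(s² + 81)³. Then L{7·t²·sin(9t)} = 7·(54s² - 1458)/(s² + 81)³ = (378s² - 10206)/(s² + 81)³

Final answer: (378s² - 10206)/(s² + 81)³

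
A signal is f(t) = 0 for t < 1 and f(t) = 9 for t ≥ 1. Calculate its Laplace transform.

f(t) = 9·u(t-1). L{u(t-1)} = e^(-s)/s, so L{f(t)} = 9·e^(-s)/s

Final answer: 9·e^(-s)/s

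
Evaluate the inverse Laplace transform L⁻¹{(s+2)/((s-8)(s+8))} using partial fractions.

Using partial fractions, f(t) = (10e^(8t) + 6e^(-8t))/16

Final answer: (10e^(8t) + 6e^(-8t))/16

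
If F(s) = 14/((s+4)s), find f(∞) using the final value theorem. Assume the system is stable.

f(∞) = lim_{s→0} sF(s) = lim_{s→0} 14/(s+4) = 7/2

Final answer: 7/2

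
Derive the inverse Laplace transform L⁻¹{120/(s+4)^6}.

L⁻¹{n!/(s-a)^(n+1)} = t^n·e^(at), so L⁻¹{120/(s+4)^6} = t^5·e^(-4t)

Final answer: t^5·e^(-4t)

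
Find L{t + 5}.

L{t + 5} = L{t} + 5·L{1} = 1/s² + 5/s

Final answer: 1/s² + 5/s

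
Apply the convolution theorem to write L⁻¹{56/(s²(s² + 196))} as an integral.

56/(s²(s² + 196)) = (1/s²)·(56/(s² + 196)) = L{t}·L{4·sin(14t)}. So f(t) = t*(4·sin(14t)) = ∫₀ᵗ 4τ·sin(14(t-τ)) dτ

Final answer: ∫₀ᵗ 4τ·sin(14(t-τ)) dτ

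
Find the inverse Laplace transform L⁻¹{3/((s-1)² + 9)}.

Using frequency shift, L⁻¹{3/((s-1)² + 9)} = e^t·sin(3t)

Final answer: e^t·sin(3t)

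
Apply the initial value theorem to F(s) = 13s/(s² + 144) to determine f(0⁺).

f(0⁺) = lim_{s→∞} s·13s/(s² + 144) = lim_{s→∞} 13s²/(s² + 144) = 13

Final answer: 13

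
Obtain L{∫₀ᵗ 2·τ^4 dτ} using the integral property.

L{∫₀ᵗ f(τ)dτ} = F(s)/s with f(t) = 2t^4. F(s) = 48/s^5, so L{∫₀ᵗ 2·τ^4 dτ} = (48/s^5)/s = 48/s^6. (Check: ∫₀ᵗ 2·τ^4 dτ = 2t^5/5.)

Final answer: 48/s^6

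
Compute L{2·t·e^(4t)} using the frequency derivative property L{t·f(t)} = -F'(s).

L{e^(4t)} = 1/(s-4). By frequency derivative: L{t·e^(4t)} = -d/ds[1/(s-4)] = -(-1)/(s-4)² = 1/(s-4)². Then L{2·t·e^(4t)} = 2·1/(s-4)² = 2/(s-4)²

Final answer: 2/(s-4)²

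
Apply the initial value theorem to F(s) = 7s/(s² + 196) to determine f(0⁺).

f(0⁺) = lim_{s→∞} s·7s/(s² + 196) = lim_{s→∞} 7s²/(s² + 196) = 7

Final answer: 7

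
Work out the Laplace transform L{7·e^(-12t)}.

L{e^(at)} = 1/(s-a), so L{e^(-12t)} = 1/(s+12). Then L{7·e^(-12t)} = 7/(s+12)

Final answer: 7/(s+12)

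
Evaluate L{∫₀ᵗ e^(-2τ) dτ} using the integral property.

L{∫₀ᵗ f(τ)dτ} = F(s)/s with F(s) = 1/(s+2), so L{∫₀ᵗ e^(-2τ) dτ} = 1/(s(s+2))

Final answer: 1/(s(s+2))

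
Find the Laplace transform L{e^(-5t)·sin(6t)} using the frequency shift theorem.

Frequency shift: L{e^(at)f(t)} = F(s-a). L{e^(-5t)·sin(6t)} = 6/((s+5)² + 36)

Final answer: 6/((s+5)² + 36)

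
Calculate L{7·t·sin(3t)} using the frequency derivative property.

L{sin(3t)} = 3/(s² + 9). By L{t·f(t)} = -F'(s): -d/ds[3/(s² + 9)] = -(3)·(-2s)/(s² + 9)² = 6s/(s² + 9)². Then L{7·t·sin(3t)} = 7·6s/(s² + 9)² = 42s/(s² + 9)²

Final answer: 42s/(s² + 9)²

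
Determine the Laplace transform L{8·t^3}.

L{t^n} = n!/s^(n+1), so L{t^3} = 6/s^4. Then L{8·t^3} = 8·6/s^4 = 48/s^4

Final answer: 48/s^4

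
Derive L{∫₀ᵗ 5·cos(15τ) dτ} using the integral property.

L{∫₀ᵗ f(τ)dτ} = F(s)/s with F(s) = 5s/(s² + 225), so the result is (5s/(s² + 225))/s = 5/(s² + 225)

Final answer: 5/(s² + 225)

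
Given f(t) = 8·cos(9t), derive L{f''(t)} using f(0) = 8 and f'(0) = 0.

F(s) = 8s/(s² + 81). L{f''(t)} = s²F(s) - sf(0) - f'(0) = 8s³/(s² + 81) - 8s = (8s³ - 8s(s² + 81))/(s² + 81) = -648s/(s² + 81)

Final answer: -648s/(s² + 81)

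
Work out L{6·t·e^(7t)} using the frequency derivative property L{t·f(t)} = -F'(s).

L{e^(7t)} = 1/(s-7). By frequency derivative: L{t·e^(7t)} = -d/ds[1/(s-7)] = -(-1)/(s-7)² = 1/(s-7)². Then L{6·t·e^(7t)} = 6·1/(s-7)² = 6/(s-7)²

Final answer: 6/(s-7)²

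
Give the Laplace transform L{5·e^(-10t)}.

L{e^(at)} = 1/(s-a), so L{e^(-10t)} = 1/(s+10). Then L{5·e^(-10t)} = 5/(s+10)

Final answer: 5/(s+10)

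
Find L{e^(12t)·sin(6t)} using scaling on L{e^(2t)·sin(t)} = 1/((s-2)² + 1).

Scaling with a=6: L{e^(12t)·sin(6t)} = (1/6) · 1/((s/6-2)² + 1). Simplifying: 6/((s-12)² + 36)

Final answer: 6/((s-12)² + 36)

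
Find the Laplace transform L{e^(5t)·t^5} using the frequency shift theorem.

L{e^(at)·t^n} = n!/(s-a)^(n+1), so L{e^(5t)·t^5} = 120/(s-5)^6

Final answer: 120/(s-5)^6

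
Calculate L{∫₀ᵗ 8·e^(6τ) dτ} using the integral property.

L{∫₀ᵗ f(τ)dτ} = F(s)/s with F(s) = 8/(s-6), so L{∫₀ᵗ 8·e^(6τ) dτ} = 8/(s(s-6))

Final answer: 8/(s(s-6))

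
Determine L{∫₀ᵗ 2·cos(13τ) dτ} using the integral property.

L{∫₀ᵗ f(τ)dτ} = F(s)/s with F(s) = 2s/(s² + 169), so the result is (2s/(s² + 169))/s = 2/(s² + 169)

Final answer: 2/(s² + 169)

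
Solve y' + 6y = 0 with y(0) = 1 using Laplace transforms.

L{y'} + 6L{y} = 0. sY - 1 + 6Y = 0. Y(s+6) = 1. Y = 1/(s+6)

Final answer: y(t) = e^(-6t)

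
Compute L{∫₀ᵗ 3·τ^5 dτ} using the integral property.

L{∫₀ᵗ f(τ)dτ} = F(s)/s with f(t) = 3t^5. F(s) = 360/s^6, so L{∫₀ᵗ 3·τ^5 dτ} = (360/s^6)/s = 360/s^7. (Check: ∫₀ᵗ 3·τ^5 dτ = 3t^6/6.)

Final answer: 360/s^7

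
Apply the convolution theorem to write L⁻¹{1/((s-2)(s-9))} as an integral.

1/((s-2)(s-9)) = (1/(s-2))·(1/(s-9)) = L{e^(2t)}·L{e^(9t)}. So f(t) = e^(2t)*e^(9t) = ∫₀ᵗ e^(2τ)·e^(9(t-τ)) dτ

Final answer: ∫₀ᵗ e^(2τ)·e^(9(t-τ)) dτ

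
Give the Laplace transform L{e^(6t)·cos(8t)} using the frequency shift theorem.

Frequency shift: L{e^(at)f(t)} = F(s-a). L{e^(6t)·cos(8t)} = (s-6)/((s-6)² + 64)

Final answer: (s-6)/((s-6)² + 64)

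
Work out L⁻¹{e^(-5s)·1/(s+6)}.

L⁻¹{1/(s+6)} = e^(-6t). By the time shift theorem, L⁻¹{e^(-as)F(s)} = u(t-a)f(t-a) with a=5, so L⁻¹{e^(-5s)·1/(s+6)} = u(t-5)·e^(-6(t-5))

Final answer: u(t-5)·e^(-6(t-5))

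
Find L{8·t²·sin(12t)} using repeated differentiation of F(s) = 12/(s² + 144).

F(s) = 12/(s² + 144). F'(s) = -24s/(s² + 144)². F''(s) = -24(144 - 3s²)/(s² + 144)³ = (72s² - 3456)/(s² + 144)³. So L{t²·sin(12t)} = (-1)² F''(s) = (72s² - 3456)/(s² + 144)³. Then L{8·t²·sin(12t)} = 8·(72s² - 3456)/(s² + 144)³ = (576s² - 27648)/(s² + 144)³

Final answer: (576s² - 27648)/(s² + 144)³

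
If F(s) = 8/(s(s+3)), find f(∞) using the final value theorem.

f(∞) = lim_{s→0} s·8/(s(s+3)) = lim_{s→0} 8/(s+3) = 8/3 = 8/3

Final answer: 8/3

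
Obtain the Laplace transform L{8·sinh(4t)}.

L{sinh(ωt)} = ω/(s² - ω²), so L{sinh(4t)} = 4/(s² - 16). Then L{8·sinh(4t)} = 8·4/(s² - 16) = 32/(s² - 16)

Final answer: 32/(s² - 16)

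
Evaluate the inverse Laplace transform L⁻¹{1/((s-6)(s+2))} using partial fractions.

Decompose: A/(s-6) + B/(s+2). A = 1/8, B = -1/8. f(t) = (e^(6t) - e^(-2t))/8

Final answer: (e^(6t) - e^(-2t))/8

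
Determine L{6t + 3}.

L{6t + 3} = 6·L{t} + 3·L{1} = 6/s² + 3/s

Final answer: 6/s² + 3/s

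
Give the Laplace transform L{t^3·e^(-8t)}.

L{t^n·e^(at)} = n!/(s-a)^(n+1), so L{t^3·e^(-8t)} = 6/(s+8)^4

Final answer: 6/(s+8)^4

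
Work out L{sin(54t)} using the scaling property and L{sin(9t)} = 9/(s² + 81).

Using L{f(at)} = (1/a)F(s/a) with a=6: L{sin(54t)} = (1/6) · 9/((s/6)² + 81) = (1/6) · 9·36/(s² + 2916) = 54/(s² + 2916)

Final answer: 54/(s² + 2916)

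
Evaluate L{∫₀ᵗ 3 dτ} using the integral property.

L{∫₀ᵗ f(τ)dτ} = F(s)/s with f(t) = 3. F(s) = 3/s, so L{∫₀ᵗ 3 dτ} = (3/s)/s = 3/s². (Check: ∫₀ᵗ 3 dτ = 3t.)

Final answer: 3/s²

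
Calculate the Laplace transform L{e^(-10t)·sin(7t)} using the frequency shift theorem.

Frequency shift: L{e^(at)f(t)} = F(s-a). L{e^(-10t)·sin(7t)} = 7/((s+10)² + 49)

Final answer: 7/((s+10)² + 49)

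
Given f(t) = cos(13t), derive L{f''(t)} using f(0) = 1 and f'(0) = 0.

F(s) = s/(s² + 169). L{f''(t)} = s²F(s) - sf(0) - f'(0) = s³/(s² + 169) - s = (s³ - s(s² + 169))/(s² + 169) = -169s/(s² + 169)

Final answer: -169s/(s² + 169)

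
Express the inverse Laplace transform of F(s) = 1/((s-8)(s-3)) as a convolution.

1/((s-8)(s-3)) = (1/(s-8))·(1/(s-3)) = L{e^(8t)}·L{e^(3t)}. So f(t) = e^(8t)*e^(3t) = ∫₀ᵗ e^(8τ)·e^(3(t-τ)) dτ

Final answer: ∫₀ᵗ e^(8τ)·e^(3(t-τ)) dτ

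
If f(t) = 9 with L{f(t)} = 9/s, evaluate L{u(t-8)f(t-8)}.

Time shift theorem: L{u(t-a)f(t-a)} = e^(-as)F(s). Here a=8, F(s) = 9/s, so L{u(t-8)f(t-8)} = e^(-8s)·9/s

Final answer: e^(-8s)·9/s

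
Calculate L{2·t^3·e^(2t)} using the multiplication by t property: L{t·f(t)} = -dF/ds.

Using L{t^n·e^(at)} = n!/(s-a)^(n+1), L{t^3·e^(2t)} = 6/(s-2)^4, so L{2·t^3·e^(2t)} = 2·6/(s-2)^4 = 12/(s-2)^4

Final answer: 12/(s-2)^4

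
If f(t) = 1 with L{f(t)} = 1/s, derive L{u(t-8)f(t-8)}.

Time shift theorem: L{u(t-a)f(t-a)} = e^(-as)F(s). Here a=8, F(s) = 1/s, so L{u(t-8)f(t-8)} = e^(-8s)·1/s

Final answer: e^(-8s)·1/s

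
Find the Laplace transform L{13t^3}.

L{13t^3} = 13 · L{t^3} = 13 · 6/s^4 = 78/s^4

Final answer: 78/s^4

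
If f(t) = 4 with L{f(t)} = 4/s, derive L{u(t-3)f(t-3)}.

Time shift theorem: L{u(t-a)f(t-a)} = e^(-as)F(s). Here a=3, F(s) = 4/s, so L{u(t-3)f(t-3)} = e^(-3s)·4/s

Final answer: e^(-3s)·4/s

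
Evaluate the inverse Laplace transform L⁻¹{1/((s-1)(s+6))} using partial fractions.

Decompose: A/(s-1) + B/(s+6). A = 1/7, B = -1/7. f(t) = (e^t - e^(-6t))/7

Final answer: (e^t - e^(-6t))/7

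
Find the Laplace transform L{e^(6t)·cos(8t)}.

L{e^(at)·cos(ωt)} = (s-a)/((s-a)² + ω²), so L{e^(6t)·cos(8t)} = (s-6)/((s-6)² + 64)

Final answer: (s-6)/((s-6)² + 64)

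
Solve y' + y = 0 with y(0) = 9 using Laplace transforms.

L{y'} + L{y} = 0. sY - 9 + Y = 0. Y(s+1) = 9. Y = 9/(s+1)

Final answer: y(t) = 9e^(-t)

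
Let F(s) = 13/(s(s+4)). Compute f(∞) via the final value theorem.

f(∞) = lim_{s→0} s·13/(s(s+4)) = lim_{s→0} 13/(s+4) = 13/4 = 13/4

Final answer: 13/4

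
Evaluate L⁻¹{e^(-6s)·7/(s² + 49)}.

L⁻¹{7/(s² + 49)} = sin(7t). By the time shift theorem, L⁻¹{e^(-as)F(s)} = u(t-a)f(t-a) with a=6, so L⁻¹{e^(-6s)·7/(s² + 49)} = u(t-6)·sin(7(t-6))

Final answer: u(t-6)·sin(7(t-6))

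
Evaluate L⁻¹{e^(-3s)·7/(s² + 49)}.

L⁻¹{7/(s² + 49)} = sin(7t). By the time shift theorem, L⁻¹{e^(-as)F(s)} = u(t-a)f(t-a) with a=3, so L⁻¹{e^(-3s)·7/(s² + 49)} = u(t-3)·sin(7(t-3))

Final answer: u(t-3)·sin(7(t-3))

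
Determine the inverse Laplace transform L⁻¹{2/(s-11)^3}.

L⁻¹{n!/(s-a)^(n+1)} = t^n·e^(at), so L⁻¹{2/(s-11)^3} = t^2·e^(11t)

Final answer: t^2·e^(11t)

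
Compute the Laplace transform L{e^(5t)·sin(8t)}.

L{e^(at)·sin(ωt)} = ω/((s-a)² + ω²), so L{e^(5t)·sin(8t)} = 8/((s-5)² + 64)

Final answer: 8/((s-5)² + 64)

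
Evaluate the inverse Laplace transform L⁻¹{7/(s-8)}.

L⁻¹{1/(s-a)} = e^(at), so L⁻¹{1/(s-8)} = e^(8t), and L⁻¹{7/(s-8)} = 7·e^(8t)

Final answer: 7·e^(8t)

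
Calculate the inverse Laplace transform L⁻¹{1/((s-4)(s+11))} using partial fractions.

Decompose: A/(s-4) + B/(s+11). A = 1/15, B = -1/15. f(t) = (e^(4t) - e^(-11t))/15

Final answer: (e^(4t) - e^(-11t))/15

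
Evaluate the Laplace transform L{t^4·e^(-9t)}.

L{t^n·e^(at)} = n!/(s-a)^(n+1), so L{t^4·e^(-9t)} = 24/(s+9)^5

Final answer: 24/(s+9)^5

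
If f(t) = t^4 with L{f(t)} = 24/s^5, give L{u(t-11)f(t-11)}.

Time shift theorem: L{u(t-a)f(t-a)} = e^(-as)F(s). Here a=11, F(s) = 24/s^5, so L{u(t-11)f(t-11)} = e^(-11s)·24/s^5

Final answer: e^(-11s)·24/s^5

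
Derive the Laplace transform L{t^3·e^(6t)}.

L{t^n·e^(at)} = n!/(s-a)^(n+1), so L{t^3·e^(6t)} = 6/(s-6)^4

Final answer: 6/(s-6)^4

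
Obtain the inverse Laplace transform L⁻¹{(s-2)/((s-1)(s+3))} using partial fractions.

Using partial fractions, f(t) = (-e^t + 5e^(-3t))/4

Final answer: (-e^t + 5e^(-3t))/4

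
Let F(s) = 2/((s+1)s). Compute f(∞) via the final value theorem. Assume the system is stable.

f(∞) = lim_{s→0} sF(s) = lim_{s→0} 2/(s+1) = 2

Final answer: 2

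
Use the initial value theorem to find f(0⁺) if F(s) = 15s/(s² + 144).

f(0⁺) = lim_{s→∞} s·15s/(s² + 144) = lim_{s→∞} 15s²/(s² + 144) = 15

Final answer: 15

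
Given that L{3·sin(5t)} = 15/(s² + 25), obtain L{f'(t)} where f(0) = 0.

L{f'(t)} = s·F(s) - f(0) = s·15/(s² + 25) - 0 = 15s/(s² + 25)

Final answer: 15s/(s² + 25)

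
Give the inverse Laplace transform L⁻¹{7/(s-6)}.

L⁻¹{1/(s-a)} = e^(at), so L⁻¹{1/(s-6)} = e^(6t), and L⁻¹{7/(s-6)} = 7·e^(6t)

Final answer: 7·e^(6t)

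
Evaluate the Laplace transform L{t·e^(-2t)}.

L{t^n·e^(at)} = n!/(s-a)^(n+1), so L{t·e^(-2t)} = 1/(s+2)^2

Final answer: 1/(s+2)^2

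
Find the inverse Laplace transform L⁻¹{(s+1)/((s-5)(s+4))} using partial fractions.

Using partial fractions, f(t) = (6e^(5t) + 3e^(-4t))/9

Final answer: (6e^(5t) + 3e^(-4t))/9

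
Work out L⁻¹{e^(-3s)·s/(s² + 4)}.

L⁻¹{s/(s² + 4)} = cos(2t). By the time shift theorem, L⁻¹{e^(-as)F(s)} = u(t-a)f(t-a) with a=3, so L⁻¹{e^(-3s)·s/(s² + 4)} = u(t-3)·cos(2(t-3))

Final answer: u(t-3)·cos(2(t-3))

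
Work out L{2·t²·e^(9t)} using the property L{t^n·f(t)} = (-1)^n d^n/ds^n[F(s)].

L{e^(9t)} = 1/(s-9). d/ds[1/(s-9)] = -1/(s-9)². d²/ds²[1/(s-9)] = 2/(s-9)³. So L{t²·e^(9t)} = (-1)² · 2/(s-9)³ = 2/(s-9)³. Then L{2·t²·e^(9t)} = 2·2/(s-9)³ = 4/(s-9)³

Final answer: 4/(s-9)³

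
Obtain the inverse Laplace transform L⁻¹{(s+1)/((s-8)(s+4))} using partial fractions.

Using partial fractions, f(t) = (9e^(8t) + 3e^(-4t))/12

Final answer: (9e^(8t) + 3e^(-4t))/12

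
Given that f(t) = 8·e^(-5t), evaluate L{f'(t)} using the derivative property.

f(0) = 8, F(s) = 8/(s+5). L{f'(t)} = s·F(s) - f(0) = 8s/(s+5) - 8 = (8s - 8(s+5))/(s+5) = -40/(s+5)

Final answer: -40/(s+5)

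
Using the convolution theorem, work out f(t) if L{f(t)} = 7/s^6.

7/s^6 = (7/s)·(1/s^5) = L{7}·L{t^4/24}. By convolution, f(t) = 7*t^4/24 = ∫₀ᵗ 7·τ^4/24 dτ = 7·t^5/120

Final answer: 7·t^5/120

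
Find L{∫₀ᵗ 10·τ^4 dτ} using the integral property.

L{∫₀ᵗ f(τ)dτ} = F(s)/s with f(t) = 10t^4. F(s) = 240/s^5, so L{∫₀ᵗ 10·τ^4 dτ} = (240/s^5)/s = 240/s^6. (Check: ∫₀ᵗ 10·τ^4 dτ = 10t^5/5.)

Final answer: 240/s^6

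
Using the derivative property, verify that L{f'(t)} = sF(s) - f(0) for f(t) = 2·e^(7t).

f'(t) = 14e^(7t). Direct: L{f'(t)} = 14/(s-7). Property: s·2/(s-7) - 2 = (2s - 2(s-7))/(s-7) = 14/(s-7). ✓

Final answer: 14/(s-7)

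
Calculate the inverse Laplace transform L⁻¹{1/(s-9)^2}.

L⁻¹{n!/(s-a)^(n+1)} = t^n·e^(at), so L⁻¹{1/(s-9)^2} = t·e^(9t)

Final answer: t·e^(9t)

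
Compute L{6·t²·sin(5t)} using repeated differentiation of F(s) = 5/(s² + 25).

F(s) = 5/(s² + 25). F'(s) = -10s/(s² + 25)². F''(s) = -10(25 - 3s²)/(s² + 25)³ = (30s² - 250)/(s² + 25)³. So L{t²·sin(5t)} = (-1)² F''(s) = (30s² - 250)/(s² + 25)³. Then L{6·t²·sin(5t)} = 6·(30s² - 250)/(s² + 25)³ = (180s² - 1500)/(s² + 25)³

Final answer: (180s² - 1500)/(s² + 25)³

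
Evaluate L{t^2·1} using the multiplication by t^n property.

L{1} = 1/s. d^1/ds^1[1/s] = -1/s². d^2/ds^2[1/s] = 2/s^3. So L{t^2} = (-1)^{2}·2/s^3 = 2/s^3

Final answer: 2/s^3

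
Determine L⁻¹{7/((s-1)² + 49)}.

Form: b/((s-a)² + b²) → e^(at)sin(bt). With a=1, b=7

Final answer: e^t·sin(7t)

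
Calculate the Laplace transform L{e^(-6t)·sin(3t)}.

L{e^(at)·sin(ωt)} = ω/((s-a)² + ω²), so L{e^(-6t)·sin(3t)} = 3/((s+6)² + 9)

Final answer: 3/((s+6)² + 9)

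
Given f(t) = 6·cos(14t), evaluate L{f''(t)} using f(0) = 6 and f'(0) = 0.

F(s) = 6s/(s² + 196). L{f''(t)} = s²F(s) - sf(0) - f'(0) = 6s³/(s² + 196) - 6s = (6s³ - 6s(s² + 196))/(s² + 196) = -1176s/(s² + 196)

Final answer: -1176s/(s² + 196)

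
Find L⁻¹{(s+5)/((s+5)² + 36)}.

Using frequency shift: L⁻¹{(s-a)/((s-a)² + b²)} = e^(at)cos(bt). Here a=-5, b=6

Final answer: e^(-5t)·cos(6t)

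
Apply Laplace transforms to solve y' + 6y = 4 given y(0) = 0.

sY + 6Y = 4/s. Y = 4/(s(s+6)). Partial fractions: Y = 2/3/s - 2/3/(s+6)

Final answer: y(t) = 2/3(1 - e^(-6t))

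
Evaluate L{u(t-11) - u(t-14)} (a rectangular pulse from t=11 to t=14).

L{u(t-a)} = e^(-as)/s. L{u(t-11) - u(t-14)} = (e^(-11s) - e^(-14s))/s

Final answer: (e^(-11s) - e^(-14s))/s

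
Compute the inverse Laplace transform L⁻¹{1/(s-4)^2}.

L⁻¹{n!/(s-a)^(n+1)} = t^n·e^(at), so L⁻¹{1/(s-4)^2} = t·e^(4t)

Final answer: t·e^(4t)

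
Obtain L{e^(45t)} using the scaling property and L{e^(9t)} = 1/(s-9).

Using L{f(at)} = (1/a)F(s/a) with a=5 and f(t) = e^(9t): L{e^(45t)} = (1/5) · 1/((s/5)-9) = (1/5) · 5/(s-45) = 1/(s-45)

Final answer: 1/(s-45)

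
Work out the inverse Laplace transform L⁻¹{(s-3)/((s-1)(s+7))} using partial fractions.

Using partial fractions, f(t) = (-2e^t + 10e^(-7t))/8

Final answer: (-2e^t + 10e^(-7t))/8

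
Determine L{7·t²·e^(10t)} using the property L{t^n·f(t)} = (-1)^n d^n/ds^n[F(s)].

L{e^(10t)} = 1/(s-10). d/ds[1/(s-10)] = -1/(s-10)². d²/ds²[1/(s-10)] = 2/(s-10)³. So L{t²·e^(10t)} = (-1)² · 2/(s-10)³ = 2/(s-10)³. Then L{7·t²·e^(10t)} = 7·2/(s-10)³ = 14/(s-10)³

Final answer: 14/(s-10)³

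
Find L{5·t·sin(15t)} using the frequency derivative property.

L{sin(15t)} = 15/(s² + 225). By L{t·f(t)} = -F'(s): -d/ds[15/(s² + 225)] = -(15)·(-2s)/(s² + 225)² = 30s/(s² + 225)². Then L{5·t·sin(15t)} = 5·30s/(s² + 225)² = 150s/(s² + 225)²

Final answer: 150s/(s² + 225)²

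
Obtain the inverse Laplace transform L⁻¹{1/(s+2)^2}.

L⁻¹{n!/(s-a)^(n+1)} = t^n·e^(at), so L⁻¹{1/(s+2)^2} = t·e^(-2t)

Final answer: t·e^(-2t)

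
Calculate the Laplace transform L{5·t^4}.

L{t^n} = n!/s^(n+1), so L{t^4} = 24/s^5. Then L{5·t^4} = 5·24/s^5 = 120/s^5

Final answer: 120/s^5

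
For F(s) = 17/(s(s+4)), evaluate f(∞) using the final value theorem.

f(∞) = lim_{s→0} s·17/(s(s+4)) = lim_{s→0} 17/(s+4) = 17/4 = 17/4

Final answer: 17/4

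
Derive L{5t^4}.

L{t^n} = n!/s^(n+1). So L{5t^4} = 5·4!/s^5 = 120/s^5

Final answer: 120/s^5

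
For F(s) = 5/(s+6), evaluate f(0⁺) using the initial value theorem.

f(0⁺) = lim_{s→∞} s·5/(s+6) = lim_{s→∞} 5s/(s+6) = 5

Final answer: 5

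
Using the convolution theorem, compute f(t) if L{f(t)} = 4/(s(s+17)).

4/(s(s+17)) = (4/s)·(1/(s+17)) = L{4}·L{e^(-17t)}. By convolution, f(t) = 4*e^(-17t) = ∫₀ᵗ 4·e^(-17τ) dτ = 4·(1 - e^(-17t))/17

Final answer: 4·(1 - e^(-17t))/17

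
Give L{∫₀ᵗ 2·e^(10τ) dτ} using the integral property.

L{∫₀ᵗ f(τ)dτ} = F(s)/s with F(s) = 2/(s-10), so L{∫₀ᵗ 2·e^(10τ) dτ} = 2/(s(s-10))

Final answer: 2/(s(s-10))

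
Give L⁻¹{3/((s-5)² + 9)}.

Form: b/((s-a)² + b²) → e^(at)sin(bt). With a=5, b=3

Final answer: e^(5t)·sin(3t)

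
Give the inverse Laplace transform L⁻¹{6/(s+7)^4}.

L⁻¹{n!/(s-a)^(n+1)} = t^n·e^(at), so L⁻¹{6/(s+7)^4} = t^3·e^(-7t)

Final answer: t^3·e^(-7t)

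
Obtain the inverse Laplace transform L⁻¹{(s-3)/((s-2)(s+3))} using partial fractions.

Using partial fractions, f(t) = (-e^(2t) + 6e^(-3t))/5

Final answer: (-e^(2t) + 6e^(-3t))/5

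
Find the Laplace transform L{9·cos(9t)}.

L{cos(ωt)} = s/(s² + ω²), so L{cos(9t)} = s/(s² + 81). Then L{9·cos(9t)} = 9·s/(s² + 81) = 9s/(s² + 81)

Final answer: 9s/(s² + 81)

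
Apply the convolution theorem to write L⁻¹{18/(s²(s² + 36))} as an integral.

18/(s²(s² + 36)) = (1/s²)·(18/(s² + 36)) = L{t}·L{3·sin(6t)}. So f(t) = t*(3·sin(6t)) = ∫₀ᵗ 3τ·sin(6(t-τ)) dτ

Final answer: ∫₀ᵗ 3τ·sin(6(t-τ)) dτ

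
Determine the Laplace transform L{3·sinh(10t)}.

L{sinh(ωt)} = ω/(s² - ω²), so L{sinh(10t)} = 10/(s² - 100). Then L{3·sinh(10t)} = 3·10/(s² - 100) = 30/(s² - 100)

Final answer: 30/(s² - 100)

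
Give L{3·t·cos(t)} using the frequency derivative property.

L{cos(t)} = s/(s² + 1). Derivative: d/ds[s/(s² + 1)] = [(s² + 1) - s·2s]/(s² + 1)² = (1 - s²)/(s² + 1)². So L{t·cos(t)} = -F'(s) = (s² - 1)/(s² + 1)². Then L{3·t·cos(t)} = 3·(s² - 1)/(s² + 1)²

Final answer: 3·(s² - 1)/(s² + 1)²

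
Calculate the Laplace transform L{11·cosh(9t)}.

L{cosh(ωt)} = s/(s² - ω²), so L{cosh(9t)} = s/(s² - 81). Then L{11·cosh(9t)} = 11·s/(s² - 81) = 11s/(s² - 81)

Final answer: 11s/(s² - 81)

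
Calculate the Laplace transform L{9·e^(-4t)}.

L{e^(at)} = 1/(s-a), so L{e^(-4t)} = 1/(s+4). Then L{9·e^(-4t)} = 9/(s+4)

Final answer: 9/(s+4)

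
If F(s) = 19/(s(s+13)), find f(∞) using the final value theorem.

f(∞) = lim_{s→0} s·19/(s(s+13)) = lim_{s→0} 19/(s+13) = 19/13 = 19/13

Final answer: 19/13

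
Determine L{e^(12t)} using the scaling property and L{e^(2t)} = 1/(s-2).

Using L{f(at)} = (1/a)F(s/a) with a=6 and f(t) = e^(2t): L{e^(12t)} = (1/6) · 1/((s/6)-2) = (1/6) · 6/(s-12) = 1/(s-12)

Final answer: 1/(s-12)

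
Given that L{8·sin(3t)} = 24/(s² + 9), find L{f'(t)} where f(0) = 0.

L{f'(t)} = s·F(s) - f(0) = s·24/(s² + 9) - 0 = 24s/(s² + 9)

Final answer: 24s/(s² + 9)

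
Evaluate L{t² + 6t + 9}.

L{t² + 6t + 9} = 2/s³ + 6/s² + 9/s = 2/s³ + 6/s² + 9/s

Final answer: 2/s³ + 6/s² + 9/s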